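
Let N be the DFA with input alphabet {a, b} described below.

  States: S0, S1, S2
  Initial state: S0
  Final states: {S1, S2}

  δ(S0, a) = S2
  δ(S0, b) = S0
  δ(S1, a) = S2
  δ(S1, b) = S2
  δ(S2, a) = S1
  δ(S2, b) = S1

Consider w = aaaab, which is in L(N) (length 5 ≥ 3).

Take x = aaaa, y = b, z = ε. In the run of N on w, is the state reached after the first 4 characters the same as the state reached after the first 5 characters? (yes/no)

Run of N on the first 5 characters of w = a a a a b:
  step 0: S0  (start)
  step 1: S2  (read a: S0→S2)
  step 2: S1  (read a: S2→S1)
  step 3: S2  (read a: S1→S2)
  step 4: S1  (read a: S2→S1)
  step 5: S2  (read b: S1→S2)

After x (step 4): S1. After xy (step 5): S2.
They differ (S1 ≠ S2), so y is not a cycle from the state after x; this split is not the one the pumping-lemma construction produces, and pumping y need not keep the string in L(N).

no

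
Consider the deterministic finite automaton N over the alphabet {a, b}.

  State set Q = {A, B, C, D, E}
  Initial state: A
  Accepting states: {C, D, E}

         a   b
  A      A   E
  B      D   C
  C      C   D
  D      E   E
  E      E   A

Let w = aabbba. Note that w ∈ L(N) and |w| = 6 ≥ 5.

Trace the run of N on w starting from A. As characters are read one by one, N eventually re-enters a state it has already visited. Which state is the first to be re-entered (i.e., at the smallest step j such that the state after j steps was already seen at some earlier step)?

State sequence: A -a-> A -a-> A -b-> E -b-> A -b-> E -a-> E
First repeat at step 1: A was already visited.

The earliest repeat is at step j = 1: N is in A, which it already visited at step i = 0.
Pumping length from the standard proof: p = 5 (the number of states). The repeated state found above gives |xy| = j ≤ 5 and |y| = j − i ≥ 1.

A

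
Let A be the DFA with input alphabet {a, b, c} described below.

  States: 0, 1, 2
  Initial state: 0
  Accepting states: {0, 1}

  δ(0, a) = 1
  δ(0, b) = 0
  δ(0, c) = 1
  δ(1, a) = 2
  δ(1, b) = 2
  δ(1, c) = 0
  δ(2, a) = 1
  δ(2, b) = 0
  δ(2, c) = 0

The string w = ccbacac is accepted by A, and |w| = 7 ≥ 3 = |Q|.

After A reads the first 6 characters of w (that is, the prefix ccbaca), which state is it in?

1

Run of A on the first 6 characters of w = c c b a c a:
  step 0: 0  (start)
  step 1: 1  (read c: 0→1)
  step 2: 0  (read c: 1→0)
  step 3: 0  (read b: 0→0)
  step 4: 1  (read a: 0→1)
  step 5: 0  (read c: 1→0)
  step 6: 1  (read a: 0→1)

After reading 6 characters, A is in state 1.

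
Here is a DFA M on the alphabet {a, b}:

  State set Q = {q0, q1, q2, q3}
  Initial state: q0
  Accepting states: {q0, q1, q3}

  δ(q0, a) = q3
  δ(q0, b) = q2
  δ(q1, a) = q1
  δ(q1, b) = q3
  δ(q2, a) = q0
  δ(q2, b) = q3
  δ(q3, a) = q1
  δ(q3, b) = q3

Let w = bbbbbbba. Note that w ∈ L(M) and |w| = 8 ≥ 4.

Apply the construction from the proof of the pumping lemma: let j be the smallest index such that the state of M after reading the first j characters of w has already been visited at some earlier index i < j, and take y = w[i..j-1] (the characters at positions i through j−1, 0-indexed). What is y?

State sequence: q0 -b-> q2 -b-> q3 -b-> q3 -b-> q3 -b-> q3 -b-> q3 -b-> q3 -a-> q1
First repeat at step 3: q3 was already visited.

So i = 2, j = 3, giving x = w[0:2] = bb, y = w[2:3] = b, z = w[3:8] = bbbba.
Check: |xy| = 3 ≤ 4 and |y| = 1 ≥ 1. Reading y takes M from q3 back to q3, so every xyⁱz is accepted.

b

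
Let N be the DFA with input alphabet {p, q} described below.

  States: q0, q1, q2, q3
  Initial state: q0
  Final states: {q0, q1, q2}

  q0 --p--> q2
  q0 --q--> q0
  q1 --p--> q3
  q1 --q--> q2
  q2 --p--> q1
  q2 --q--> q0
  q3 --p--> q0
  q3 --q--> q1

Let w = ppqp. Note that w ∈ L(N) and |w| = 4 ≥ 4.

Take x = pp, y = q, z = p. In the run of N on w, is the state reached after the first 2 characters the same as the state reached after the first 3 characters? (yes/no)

Run of N on the first 3 characters of w = p p q:
  step 0: q0  (start)
  step 1: q2  (read p: q0→q2)
  step 2: q1  (read p: q2→q1)
  step 3: q2  (read q: q1→q2)

After x (step 2): q1. After xy (step 3): q2.
They differ (q1 ≠ q2), so y is not a cycle from the state after x; this split is not the one the pumping-lemma construction produces, and pumping y need not keep the string in L(N).

no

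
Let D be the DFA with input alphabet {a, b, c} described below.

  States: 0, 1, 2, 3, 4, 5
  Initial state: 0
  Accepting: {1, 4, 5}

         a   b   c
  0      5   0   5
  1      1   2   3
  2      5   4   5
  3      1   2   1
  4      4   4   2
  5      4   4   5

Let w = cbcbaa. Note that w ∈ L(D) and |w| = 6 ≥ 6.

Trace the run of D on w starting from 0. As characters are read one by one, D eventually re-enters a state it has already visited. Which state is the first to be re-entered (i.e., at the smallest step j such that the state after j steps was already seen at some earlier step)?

4

State sequence: 0 -c-> 5 -b-> 4 -c-> 2 -b-> 4 -a-> 4 -a-> 4
First repeat at step 4: 4 was already visited.

The earliest repeat is at step j = 4: D is in 4, which it already visited at step i = 2.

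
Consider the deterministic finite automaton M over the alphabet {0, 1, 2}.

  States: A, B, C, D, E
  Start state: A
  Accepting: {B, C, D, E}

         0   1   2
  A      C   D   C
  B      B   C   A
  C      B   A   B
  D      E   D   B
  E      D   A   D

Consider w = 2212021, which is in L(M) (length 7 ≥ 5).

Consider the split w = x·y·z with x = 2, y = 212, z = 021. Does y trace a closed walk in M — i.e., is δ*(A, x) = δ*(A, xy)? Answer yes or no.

State sequence: A -2-> C -2-> B -1-> C -2-> B

After x (step 1): C. After xy (step 4): B.
They differ (C ≠ B), so y is not a cycle from the state after x; this split is not the one the pumping-lemma construction produces, and pumping y need not keep the string in L(M).

no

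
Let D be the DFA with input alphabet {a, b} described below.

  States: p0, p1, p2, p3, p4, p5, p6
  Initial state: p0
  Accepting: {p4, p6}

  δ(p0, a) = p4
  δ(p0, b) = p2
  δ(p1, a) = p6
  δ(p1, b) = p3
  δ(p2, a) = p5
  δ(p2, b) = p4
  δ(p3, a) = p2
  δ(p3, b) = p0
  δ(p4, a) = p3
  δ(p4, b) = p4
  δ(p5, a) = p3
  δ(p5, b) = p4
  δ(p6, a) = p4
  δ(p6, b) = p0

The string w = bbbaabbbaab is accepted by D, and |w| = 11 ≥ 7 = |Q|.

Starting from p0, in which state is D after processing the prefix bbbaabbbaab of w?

Run of D on the first 11 characters of w = b b b a a b b b a a b:
  step 0: p0  (start)
  step 1: p2  (read b: p0→p2)
  step 2: p4  (read b: p2→p4)
  step 3: p4  (read b: p4→p4)
  step 4: p3  (read a: p4→p3)
  step 5: p2  (read a: p3→p2)
  step 6: p4  (read b: p2→p4)
  step 7: p4  (read b: p4→p4)
  step 8: p4  (read b: p4→p4)
  step 9: p3  (read a: p4→p3)
  step 10: p2  (read a: p3→p2)
  step 11: p4  (read b: p2→p4)

After reading 11 characters, D is in state p4.

p4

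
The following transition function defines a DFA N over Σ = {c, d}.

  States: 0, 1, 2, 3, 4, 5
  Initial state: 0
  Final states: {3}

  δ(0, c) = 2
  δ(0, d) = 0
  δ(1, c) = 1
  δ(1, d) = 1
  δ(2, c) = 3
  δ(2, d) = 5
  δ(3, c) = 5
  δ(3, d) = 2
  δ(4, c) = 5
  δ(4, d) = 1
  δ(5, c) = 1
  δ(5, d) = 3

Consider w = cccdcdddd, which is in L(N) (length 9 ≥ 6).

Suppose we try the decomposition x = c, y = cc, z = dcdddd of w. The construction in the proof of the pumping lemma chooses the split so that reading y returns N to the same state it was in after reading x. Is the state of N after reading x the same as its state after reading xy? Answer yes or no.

no

Run of N on the first 3 characters of w = c c c:
  step 0: 0  (start)
  step 1: 2  (read c: 0→2)
  step 2: 3  (read c: 2→3)
  step 3: 5  (read c: 3→5)

After x (step 1): 2. After xy (step 3): 5.
They differ (2 ≠ 5), so y is not a cycle from the state after x; this split is not the one the pumping-lemma construction produces, and pumping y need not keep the string in L(N).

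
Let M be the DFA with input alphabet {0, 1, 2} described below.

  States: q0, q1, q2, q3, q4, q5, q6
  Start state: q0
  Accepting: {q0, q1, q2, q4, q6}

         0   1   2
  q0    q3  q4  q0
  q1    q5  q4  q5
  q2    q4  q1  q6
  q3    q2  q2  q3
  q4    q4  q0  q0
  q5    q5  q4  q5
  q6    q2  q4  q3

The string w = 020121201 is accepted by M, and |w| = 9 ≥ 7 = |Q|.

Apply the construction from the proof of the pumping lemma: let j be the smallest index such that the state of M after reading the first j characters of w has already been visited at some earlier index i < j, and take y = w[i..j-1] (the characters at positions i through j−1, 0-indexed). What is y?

Run of M on w = 0 2 0 1 2 1 2 0 1:
  step 0: q0  (start)
  step 1: q3  (read 0: q0→q3)
  step 2: q3  (read 2: q3→q3)   ← first repeat (q3 seen earlier)
  step 3: q2  (read 0: q3→q2)
  step 4: q1  (read 1: q2→q1)
  step 5: q5  (read 2: q1→q5)
  step 6: q4  (read 1: q5→q4)
  step 7: q0  (read 2: q4→q0)
  step 8: q3  (read 0: q0→q3)
  step 9: q2  (read 1: q3→q2)

So i = 1, j = 2, giving x = w[0:1] = 0, y = w[1:2] = 2, z = w[2:9] = 0121201.
Check: |xy| = 2 ≤ 7 and |y| = 1 ≥ 1. Reading y takes M from q3 back to q3, so every xyⁱz is accepted.

2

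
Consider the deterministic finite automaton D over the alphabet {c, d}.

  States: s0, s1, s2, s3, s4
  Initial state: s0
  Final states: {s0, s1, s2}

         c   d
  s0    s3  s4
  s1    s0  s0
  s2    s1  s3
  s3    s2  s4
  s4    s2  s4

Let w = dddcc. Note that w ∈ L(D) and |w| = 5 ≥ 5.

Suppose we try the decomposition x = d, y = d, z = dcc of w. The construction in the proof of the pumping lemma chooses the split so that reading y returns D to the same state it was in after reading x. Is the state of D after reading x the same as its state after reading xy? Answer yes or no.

yes

State sequence: s0 -d-> s4 -d-> s4

After x (step 1): s4. After xy (step 2): s4.
They match, so y = d drives D around a cycle from s4 back to itself; pumping y any number of times keeps D in s4 before reading z, and xyⁱz ∈ L(D) for every i ≥ 0.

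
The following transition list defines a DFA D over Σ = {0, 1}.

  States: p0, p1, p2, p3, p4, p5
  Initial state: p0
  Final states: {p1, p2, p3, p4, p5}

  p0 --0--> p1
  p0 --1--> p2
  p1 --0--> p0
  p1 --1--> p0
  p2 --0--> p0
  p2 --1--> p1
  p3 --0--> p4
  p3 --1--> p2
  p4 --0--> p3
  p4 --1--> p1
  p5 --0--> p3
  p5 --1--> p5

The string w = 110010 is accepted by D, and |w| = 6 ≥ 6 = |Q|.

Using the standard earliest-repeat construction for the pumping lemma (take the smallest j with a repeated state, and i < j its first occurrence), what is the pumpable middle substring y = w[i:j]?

Run of D on w = 1 1 0 0 1 0:
  step 0: p0  (start)
  step 1: p2  (read 1: p0→p2)
  step 2: p1  (read 1: p2→p1)
  step 3: p0  (read 0: p1→p0)   ← first repeat (p0 seen earlier)
  step 4: p1  (read 0: p0→p1)
  step 5: p0  (read 1: p1→p0)
  step 6: p1  (read 0: p0→p1)

So i = 0, j = 3, giving x = w[0:0] = ε, y = w[0:3] = 110, z = w[3:6] = 010.
Check: |xy| = 3 ≤ 6 and |y| = 3 ≥ 1. Reading y takes D from p0 back to p0, so every xyⁱz is accepted.

110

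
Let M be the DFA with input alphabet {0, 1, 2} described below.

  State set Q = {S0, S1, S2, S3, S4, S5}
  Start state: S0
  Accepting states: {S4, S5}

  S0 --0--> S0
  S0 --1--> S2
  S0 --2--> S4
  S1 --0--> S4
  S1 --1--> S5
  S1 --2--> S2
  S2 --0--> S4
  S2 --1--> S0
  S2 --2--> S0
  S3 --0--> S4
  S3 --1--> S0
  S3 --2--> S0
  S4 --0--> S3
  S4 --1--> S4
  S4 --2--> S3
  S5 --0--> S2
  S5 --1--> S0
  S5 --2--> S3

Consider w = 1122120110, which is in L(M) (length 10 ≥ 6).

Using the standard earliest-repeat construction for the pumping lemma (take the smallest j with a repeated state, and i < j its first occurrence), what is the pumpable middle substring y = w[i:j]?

11

Run of M on w = 1 1 2 2 1 2 0 1 1 0:
  step 0: S0  (start)
  step 1: S2  (read 1: S0→S2)
  step 2: S0  (read 1: S2→S0)   ← first repeat (S0 seen earlier)
  step 3: S4  (read 2: S0→S4)
  step 4: S3  (read 2: S4→S3)
  step 5: S0  (read 1: S3→S0)
  step 6: S4  (read 2: S0→S4)
  step 7: S3  (read 0: S4→S3)
  step 8: S0  (read 1: S3→S0)
  step 9: S2  (read 1: S0→S2)
  step 10: S4  (read 0: S2→S4)

So i = 0, j = 2, giving x = w[0:0] = ε, y = w[0:2] = 11, z = w[2:10] = 22120110.
Check: |xy| = 2 ≤ 6 and |y| = 2 ≥ 1. Reading y takes M from S0 back to S0, so every xyⁱz is accepted.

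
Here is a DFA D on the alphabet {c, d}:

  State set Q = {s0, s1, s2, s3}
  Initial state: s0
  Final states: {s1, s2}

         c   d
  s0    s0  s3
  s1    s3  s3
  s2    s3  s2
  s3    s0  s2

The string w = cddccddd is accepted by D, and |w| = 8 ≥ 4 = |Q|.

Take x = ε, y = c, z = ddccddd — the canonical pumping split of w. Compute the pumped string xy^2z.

xy^2z = ε·c·c·ddccddd = ccddccddd.
Reading y = c takes D from s0 back to s0, so after x·y·y the machine is still in s0, and z then leads to the accepting state s2. Hence ccddccddd ∈ L(D).

ccddccddd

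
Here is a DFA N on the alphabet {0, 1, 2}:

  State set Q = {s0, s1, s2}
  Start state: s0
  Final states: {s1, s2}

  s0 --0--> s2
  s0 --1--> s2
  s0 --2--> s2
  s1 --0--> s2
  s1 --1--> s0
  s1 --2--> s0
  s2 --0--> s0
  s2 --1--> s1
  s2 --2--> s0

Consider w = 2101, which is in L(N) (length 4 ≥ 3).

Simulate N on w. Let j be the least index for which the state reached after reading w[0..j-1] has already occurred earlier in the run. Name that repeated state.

Run of N on w = 2 1 0 1:
  step 0: s0  (start)
  step 1: s2  (read 2: s0→s2)
  step 2: s1  (read 1: s2→s1)
  step 3: s2  (read 0: s1→s2)   ← first repeat (s2 seen earlier)
  step 4: s1  (read 1: s2→s1)

The earliest repeat is at step j = 3: N is in s2, which it already visited at step i = 1.
The DFA has 3 states, so the proof of the pumping lemma guarantees a repeated state among the first 3+1 visited; the segment between the two visits is the pumpable y.

s2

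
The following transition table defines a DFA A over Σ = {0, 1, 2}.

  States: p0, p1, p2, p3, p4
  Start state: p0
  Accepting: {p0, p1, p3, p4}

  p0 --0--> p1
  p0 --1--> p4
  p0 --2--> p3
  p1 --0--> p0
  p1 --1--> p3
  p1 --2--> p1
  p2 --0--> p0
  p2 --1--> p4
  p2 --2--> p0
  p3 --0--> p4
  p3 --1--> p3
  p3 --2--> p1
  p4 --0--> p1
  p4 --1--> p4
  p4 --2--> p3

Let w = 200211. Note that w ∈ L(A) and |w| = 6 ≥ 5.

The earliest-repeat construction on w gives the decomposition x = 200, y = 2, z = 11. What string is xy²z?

xy^2z = 200·2·2·11 = 2002211.
Reading y = 2 takes A from p1 back to p1, so after x·y·y the machine is still in p1, and z then leads to the accepting state p3. Hence 2002211 ∈ L(A).

2002211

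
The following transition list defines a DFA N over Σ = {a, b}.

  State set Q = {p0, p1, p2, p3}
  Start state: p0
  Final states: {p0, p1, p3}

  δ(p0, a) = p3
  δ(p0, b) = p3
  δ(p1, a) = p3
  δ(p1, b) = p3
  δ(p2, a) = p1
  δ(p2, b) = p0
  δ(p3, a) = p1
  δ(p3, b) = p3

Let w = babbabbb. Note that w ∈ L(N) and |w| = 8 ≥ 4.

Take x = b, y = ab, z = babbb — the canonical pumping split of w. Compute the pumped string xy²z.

xy^2z = b·ab·ab·babbb = bababbabbb.
Reading y = ab takes N from p3 back to p3, so after x·y·y the machine is still in p3, and z then leads to the accepting state p3. Hence bababbabbb ∈ L(N).

bababbabbb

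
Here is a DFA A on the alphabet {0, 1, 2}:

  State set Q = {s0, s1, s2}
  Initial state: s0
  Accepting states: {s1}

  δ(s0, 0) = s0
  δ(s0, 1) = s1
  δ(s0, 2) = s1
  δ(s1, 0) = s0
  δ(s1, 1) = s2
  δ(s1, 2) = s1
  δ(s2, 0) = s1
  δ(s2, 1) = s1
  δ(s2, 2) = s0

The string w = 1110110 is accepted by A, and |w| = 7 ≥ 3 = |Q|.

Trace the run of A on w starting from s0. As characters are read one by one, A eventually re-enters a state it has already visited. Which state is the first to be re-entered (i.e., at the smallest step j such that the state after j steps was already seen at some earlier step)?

State sequence: s0 -1-> s1 -1-> s2 -1-> s1 -0-> s0 -1-> s1 -1-> s2 -0-> s1
First repeat at step 3: s1 was already visited.

The earliest repeat is at step j = 3: A is in s1, which it already visited at step i = 1.

s1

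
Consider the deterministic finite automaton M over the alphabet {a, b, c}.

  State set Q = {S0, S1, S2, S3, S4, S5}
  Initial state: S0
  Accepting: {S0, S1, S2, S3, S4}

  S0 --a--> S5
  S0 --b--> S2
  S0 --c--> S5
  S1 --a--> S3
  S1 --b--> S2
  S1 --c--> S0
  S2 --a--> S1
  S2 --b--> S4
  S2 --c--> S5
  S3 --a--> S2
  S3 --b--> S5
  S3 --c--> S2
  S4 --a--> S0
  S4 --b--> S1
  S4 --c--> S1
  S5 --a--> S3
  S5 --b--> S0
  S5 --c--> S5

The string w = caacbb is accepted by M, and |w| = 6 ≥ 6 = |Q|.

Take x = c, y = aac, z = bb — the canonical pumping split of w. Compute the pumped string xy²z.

xy^2z = c·aac·aac·bb = caacaacbb.
Reading y = aac takes M from S5 back to S5, so after x·y·y the machine is still in S5, and z then leads to the accepting state S2. Hence caacaacbb ∈ L(M).

caacaacbb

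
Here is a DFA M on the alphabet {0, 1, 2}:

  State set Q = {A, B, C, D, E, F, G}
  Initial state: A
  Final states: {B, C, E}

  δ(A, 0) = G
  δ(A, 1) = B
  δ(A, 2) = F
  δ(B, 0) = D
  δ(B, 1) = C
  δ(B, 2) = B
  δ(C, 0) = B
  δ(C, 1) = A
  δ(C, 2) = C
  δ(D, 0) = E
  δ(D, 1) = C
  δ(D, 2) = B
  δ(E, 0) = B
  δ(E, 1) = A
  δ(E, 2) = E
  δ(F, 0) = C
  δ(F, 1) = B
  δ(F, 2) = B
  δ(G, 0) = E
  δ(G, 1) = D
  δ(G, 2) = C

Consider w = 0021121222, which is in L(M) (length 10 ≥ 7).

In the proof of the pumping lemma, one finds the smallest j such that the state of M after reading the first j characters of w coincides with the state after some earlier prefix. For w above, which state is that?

E

State sequence: A -0-> G -0-> E -2-> E -1-> A -1-> B -2-> B -1-> C -2-> C -2-> C -2-> C
First repeat at step 3: E was already visited.

The earliest repeat is at step j = 3: M is in E, which it already visited at step i = 2.
The DFA has 7 states, so the proof of the pumping lemma guarantees a repeated state among the first 7+1 visited; the segment between the two visits is the pumpable y.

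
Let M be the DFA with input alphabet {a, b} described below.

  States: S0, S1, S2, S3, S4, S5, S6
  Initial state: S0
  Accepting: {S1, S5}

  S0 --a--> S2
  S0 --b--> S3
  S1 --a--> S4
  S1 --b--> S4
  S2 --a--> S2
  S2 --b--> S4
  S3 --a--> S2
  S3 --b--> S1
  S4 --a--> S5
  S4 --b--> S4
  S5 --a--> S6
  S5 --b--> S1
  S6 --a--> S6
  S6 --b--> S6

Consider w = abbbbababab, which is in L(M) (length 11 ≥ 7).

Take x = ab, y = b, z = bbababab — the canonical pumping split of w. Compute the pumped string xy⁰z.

xy⁰z = xz = ab·bbababab = abbbababab.
Reading y = b takes M from S4 back to S4, so after x the machine is still in S4, and z then leads to the accepting state S1. Hence abbbababab ∈ L(M).

abbbababab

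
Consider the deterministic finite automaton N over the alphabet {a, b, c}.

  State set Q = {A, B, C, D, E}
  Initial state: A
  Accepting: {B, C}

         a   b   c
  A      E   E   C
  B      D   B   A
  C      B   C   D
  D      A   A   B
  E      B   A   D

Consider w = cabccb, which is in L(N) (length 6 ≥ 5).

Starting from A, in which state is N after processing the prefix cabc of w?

A

Run of N on the first 4 characters of w = c a b c:
  step 0: A  (start)
  step 1: C  (read c: A→C)
  step 2: B  (read a: C→B)
  step 3: B  (read b: B→B)
  step 4: A  (read c: B→A)

After reading 4 characters, N is in state A.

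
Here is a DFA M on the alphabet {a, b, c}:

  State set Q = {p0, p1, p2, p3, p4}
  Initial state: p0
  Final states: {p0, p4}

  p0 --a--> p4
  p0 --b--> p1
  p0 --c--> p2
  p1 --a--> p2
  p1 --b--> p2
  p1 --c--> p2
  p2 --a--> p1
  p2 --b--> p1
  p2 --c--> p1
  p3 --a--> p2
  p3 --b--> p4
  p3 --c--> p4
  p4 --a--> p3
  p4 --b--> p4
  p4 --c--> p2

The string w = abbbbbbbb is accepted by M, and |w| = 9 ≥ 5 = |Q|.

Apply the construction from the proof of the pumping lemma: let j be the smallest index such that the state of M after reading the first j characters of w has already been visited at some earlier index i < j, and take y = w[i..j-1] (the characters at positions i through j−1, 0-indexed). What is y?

b

Run of M on w = a b b b b b b b b:
  step 0: p0  (start)
  step 1: p4  (read a: p0→p4)
  step 2: p4  (read b: p4→p4)   ← first repeat (p4 seen earlier)
  step 3: p4  (read b: p4→p4)
  step 4: p4  (read b: p4→p4)
  step 5: p4  (read b: p4→p4)
  step 6: p4  (read b: p4→p4)
  step 7: p4  (read b: p4→p4)
  step 8: p4  (read b: p4→p4)
  step 9: p4  (read b: p4→p4)

So i = 1, j = 2, giving x = w[0:1] = a, y = w[1:2] = b, z = w[2:9] = bbbbbbb.
Check: |xy| = 2 ≤ 5 and |y| = 1 ≥ 1. Reading y takes M from p4 back to p4, so every xyⁱz is accepted.
With |Q| = 5, pigeonhole forces a state repeat no later than step 5; the substring read between the first and second visits to that state can be pumped.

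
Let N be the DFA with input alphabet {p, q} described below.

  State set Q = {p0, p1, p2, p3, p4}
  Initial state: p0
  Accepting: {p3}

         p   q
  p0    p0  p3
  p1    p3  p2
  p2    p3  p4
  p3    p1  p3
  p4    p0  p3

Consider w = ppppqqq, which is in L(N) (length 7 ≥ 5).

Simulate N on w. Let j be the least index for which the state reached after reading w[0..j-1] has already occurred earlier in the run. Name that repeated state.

p0

Run of N on w = p p p p q q q:
  step 0: p0  (start)
  step 1: p0  (read p: p0→p0)   ← first repeat (p0 seen earlier)
  step 2: p0  (read p: p0→p0)
  step 3: p0  (read p: p0→p0)
  step 4: p0  (read p: p0→p0)
  step 5: p3  (read q: p0→p3)
  step 6: p3  (read q: p3→p3)
  step 7: p3  (read q: p3→p3)

The earliest repeat is at step j = 1: N is in p0, which it already visited at step i = 0.
Pumping length from the standard proof: p = 5 (the number of states). The repeated state found above gives |xy| = j ≤ 5 and |y| = j − i ≥ 1.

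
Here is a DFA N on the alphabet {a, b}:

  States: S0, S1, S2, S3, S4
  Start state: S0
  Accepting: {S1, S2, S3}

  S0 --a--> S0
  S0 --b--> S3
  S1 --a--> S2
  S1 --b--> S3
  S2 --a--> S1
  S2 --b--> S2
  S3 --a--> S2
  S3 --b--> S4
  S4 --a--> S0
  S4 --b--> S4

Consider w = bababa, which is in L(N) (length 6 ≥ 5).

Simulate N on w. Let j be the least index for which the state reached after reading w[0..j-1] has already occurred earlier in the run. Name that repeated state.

S2

Run of N on w = b a b a b a:
  step 0: S0  (start)
  step 1: S3  (read b: S0→S3)
  step 2: S2  (read a: S3→S2)
  step 3: S2  (read b: S2→S2)   ← first repeat (S2 seen earlier)
  step 4: S1  (read a: S2→S1)
  step 5: S3  (read b: S1→S3)
  step 6: S2  (read a: S3→S2)

The earliest repeat is at step j = 3: N is in S2, which it already visited at step i = 2.
The DFA has 5 states, so the proof of the pumping lemma guarantees a repeated state among the first 5+1 visited; the segment between the two visits is the pumpable y.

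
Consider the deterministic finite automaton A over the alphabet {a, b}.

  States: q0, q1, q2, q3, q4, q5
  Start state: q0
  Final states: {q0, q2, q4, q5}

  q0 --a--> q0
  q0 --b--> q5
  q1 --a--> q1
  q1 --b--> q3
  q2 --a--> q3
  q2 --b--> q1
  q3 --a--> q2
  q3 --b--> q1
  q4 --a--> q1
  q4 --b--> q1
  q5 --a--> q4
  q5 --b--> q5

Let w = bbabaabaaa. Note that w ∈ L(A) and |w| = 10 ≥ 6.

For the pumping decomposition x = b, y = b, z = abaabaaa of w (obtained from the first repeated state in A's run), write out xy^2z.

bbbabaabaaa

xy^2z = b·b·b·abaabaaa = bbbabaabaaa.
Reading y = b takes A from q5 back to q5, so after x·y·y the machine is still in q5, and z then leads to the accepting state q2. Hence bbbabaabaaa ∈ L(A).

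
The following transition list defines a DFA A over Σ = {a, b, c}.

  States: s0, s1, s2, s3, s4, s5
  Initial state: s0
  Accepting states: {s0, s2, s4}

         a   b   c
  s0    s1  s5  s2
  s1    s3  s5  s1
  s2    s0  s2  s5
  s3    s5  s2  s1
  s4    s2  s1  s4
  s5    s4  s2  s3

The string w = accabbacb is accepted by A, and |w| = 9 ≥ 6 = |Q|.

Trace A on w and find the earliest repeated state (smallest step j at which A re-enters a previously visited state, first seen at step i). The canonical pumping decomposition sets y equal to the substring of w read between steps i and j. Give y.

c

State sequence: s0 -a-> s1 -c-> s1 -c-> s1 -a-> s3 -b-> s2 -b-> s2 -a-> s0 -c-> s2 -b-> s2
First repeat at step 2: s1 was already visited.

So i = 1, j = 2, giving x = w[0:1] = a, y = w[1:2] = c, z = w[2:9] = cabbacb.
Check: |xy| = 2 ≤ 6 and |y| = 1 ≥ 1. Reading y takes A from s1 back to s1, so every xyⁱz is accepted.
Since A has 6 states, any run of length ≥ 6 visits 6+1 states, so by pigeonhole some state repeats within the first 6 steps — that repeat gives the pumpable loop.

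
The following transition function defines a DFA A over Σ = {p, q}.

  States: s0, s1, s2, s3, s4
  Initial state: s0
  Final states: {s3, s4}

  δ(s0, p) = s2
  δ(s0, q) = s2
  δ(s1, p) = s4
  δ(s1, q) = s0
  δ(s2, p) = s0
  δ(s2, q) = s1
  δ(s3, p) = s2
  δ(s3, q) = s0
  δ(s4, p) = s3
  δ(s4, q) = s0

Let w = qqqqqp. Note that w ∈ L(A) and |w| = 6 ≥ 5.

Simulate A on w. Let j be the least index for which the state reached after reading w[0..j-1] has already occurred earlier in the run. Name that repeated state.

Run of A on w = q q q q q p:
  step 0: s0  (start)
  step 1: s2  (read q: s0→s2)
  step 2: s1  (read q: s2→s1)
  step 3: s0  (read q: s1→s0)   ← first repeat (s0 seen earlier)
  step 4: s2  (read q: s0→s2)
  step 5: s1  (read q: s2→s1)
  step 6: s4  (read p: s1→s4)

The earliest repeat is at step j = 3: A is in s0, which it already visited at step i = 0.
Since A has 5 states, any run of length ≥ 5 visits 5+1 states, so by pigeonhole some state repeats within the first 5 steps — that repeat gives the pumpable loop.

s0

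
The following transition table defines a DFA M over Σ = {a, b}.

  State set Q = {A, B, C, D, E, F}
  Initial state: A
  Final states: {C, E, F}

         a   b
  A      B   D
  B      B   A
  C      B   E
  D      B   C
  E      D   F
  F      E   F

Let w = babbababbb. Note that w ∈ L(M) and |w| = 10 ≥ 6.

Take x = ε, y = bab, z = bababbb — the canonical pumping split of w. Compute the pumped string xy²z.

babbabbababbb

xy^2z = ε·bab·bab·bababbb = babbabbababbb.
Reading y = bab takes M from A back to A, so after x·y·y the machine is still in A, and z then leads to the accepting state C. Hence babbabbababbb ∈ L(M).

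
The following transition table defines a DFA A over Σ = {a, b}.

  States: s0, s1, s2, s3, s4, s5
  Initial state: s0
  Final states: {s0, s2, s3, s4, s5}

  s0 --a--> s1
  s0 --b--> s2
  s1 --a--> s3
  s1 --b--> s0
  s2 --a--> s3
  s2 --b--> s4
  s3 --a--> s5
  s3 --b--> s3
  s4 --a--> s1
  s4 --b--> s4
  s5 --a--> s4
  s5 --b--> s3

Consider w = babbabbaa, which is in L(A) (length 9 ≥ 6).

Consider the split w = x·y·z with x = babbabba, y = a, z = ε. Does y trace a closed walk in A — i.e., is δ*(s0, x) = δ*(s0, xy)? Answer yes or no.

Run of A on the first 9 characters of w = b a b b a b b a a:
  step 0: s0  (start)
  step 1: s2  (read b: s0→s2)
  step 2: s3  (read a: s2→s3)
  step 3: s3  (read b: s3→s3)
  step 4: s3  (read b: s3→s3)
  step 5: s5  (read a: s3→s5)
  step 6: s3  (read b: s5→s3)
  step 7: s3  (read b: s3→s3)
  step 8: s5  (read a: s3→s5)
  step 9: s4  (read a: s5→s4)

After x (step 8): s5. After xy (step 9): s4.
They differ (s5 ≠ s4), so y is not a cycle from the state after x; this split is not the one the pumping-lemma construction produces, and pumping y need not keep the string in L(A).

no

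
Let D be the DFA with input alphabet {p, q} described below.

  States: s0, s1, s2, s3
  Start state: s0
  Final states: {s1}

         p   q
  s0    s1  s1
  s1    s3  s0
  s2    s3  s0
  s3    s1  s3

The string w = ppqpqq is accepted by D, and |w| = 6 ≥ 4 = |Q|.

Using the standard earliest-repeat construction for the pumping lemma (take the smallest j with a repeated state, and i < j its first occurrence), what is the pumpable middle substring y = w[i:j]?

q

Run of D on w = p p q p q q:
  step 0: s0  (start)
  step 1: s1  (read p: s0→s1)
  step 2: s3  (read p: s1→s3)
  step 3: s3  (read q: s3→s3)   ← first repeat (s3 seen earlier)
  step 4: s1  (read p: s3→s1)
  step 5: s0  (read q: s1→s0)
  step 6: s1  (read q: s0→s1)

So i = 2, j = 3, giving x = w[0:2] = pp, y = w[2:3] = q, z = w[3:6] = pqq.
Check: |xy| = 3 ≤ 4 and |y| = 1 ≥ 1. Reading y takes D from s3 back to s3, so every xyⁱz is accepted.
Pumping length from the standard proof: p = 4 (the number of states). The repeated state found above gives |xy| = j ≤ 4 and |y| = j − i ≥ 1.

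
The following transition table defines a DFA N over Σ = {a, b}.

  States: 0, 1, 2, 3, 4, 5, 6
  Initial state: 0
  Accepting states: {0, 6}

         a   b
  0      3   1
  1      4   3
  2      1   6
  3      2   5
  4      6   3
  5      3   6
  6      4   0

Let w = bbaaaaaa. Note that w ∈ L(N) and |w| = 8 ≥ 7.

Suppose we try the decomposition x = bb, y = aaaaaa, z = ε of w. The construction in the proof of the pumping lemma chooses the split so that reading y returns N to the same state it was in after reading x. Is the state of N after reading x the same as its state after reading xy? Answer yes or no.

Run of N on the first 8 characters of w = b b a a a a a a:
  step 0: 0  (start)
  step 1: 1  (read b: 0→1)
  step 2: 3  (read b: 1→3)
  step 3: 2  (read a: 3→2)
  step 4: 1  (read a: 2→1)
  step 5: 4  (read a: 1→4)
  step 6: 6  (read a: 4→6)
  step 7: 4  (read a: 6→4)
  step 8: 6  (read a: 4→6)

After x (step 2): 3. After xy (step 8): 6.
They differ (3 ≠ 6), so y is not a cycle from the state after x; this split is not the one the pumping-lemma construction produces, and pumping y need not keep the string in L(N).

no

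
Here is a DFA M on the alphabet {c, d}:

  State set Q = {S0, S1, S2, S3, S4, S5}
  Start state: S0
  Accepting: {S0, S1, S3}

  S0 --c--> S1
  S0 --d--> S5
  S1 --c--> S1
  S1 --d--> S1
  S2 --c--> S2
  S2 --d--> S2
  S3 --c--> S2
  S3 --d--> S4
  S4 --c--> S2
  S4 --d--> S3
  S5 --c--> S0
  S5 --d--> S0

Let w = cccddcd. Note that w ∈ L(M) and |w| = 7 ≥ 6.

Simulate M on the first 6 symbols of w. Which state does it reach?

S1

State sequence: S0 -c-> S1 -c-> S1 -c-> S1 -d-> S1 -d-> S1 -c-> S1

After reading 6 characters, M is in state S1.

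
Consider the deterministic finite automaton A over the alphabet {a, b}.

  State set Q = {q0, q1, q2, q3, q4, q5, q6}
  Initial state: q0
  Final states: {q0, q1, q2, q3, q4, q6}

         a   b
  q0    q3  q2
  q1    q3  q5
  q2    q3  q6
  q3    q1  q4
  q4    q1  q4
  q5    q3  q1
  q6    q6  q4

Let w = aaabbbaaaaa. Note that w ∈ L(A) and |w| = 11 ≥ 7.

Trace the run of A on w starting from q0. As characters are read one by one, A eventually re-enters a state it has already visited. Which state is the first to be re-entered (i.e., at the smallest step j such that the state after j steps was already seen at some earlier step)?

Run of A on w = a a a b b b a a a a a:
  step 0: q0  (start)
  step 1: q3  (read a: q0→q3)
  step 2: q1  (read a: q3→q1)
  step 3: q3  (read a: q1→q3)   ← first repeat (q3 seen earlier)
  step 4: q4  (read b: q3→q4)
  step 5: q4  (read b: q4→q4)
  step 6: q4  (read b: q4→q4)
  step 7: q1  (read a: q4→q1)
  step 8: q3  (read a: q1→q3)
  step 9: q1  (read a: q3→q1)
  step 10: q3  (read a: q1→q3)
  step 11: q1  (read a: q3→q1)

The earliest repeat is at step j = 3: A is in q3, which it already visited at step i = 1.
The DFA has 7 states, so the proof of the pumping lemma guarantees a repeated state among the first 7+1 visited; the segment between the two visits is the pumpable y.

q3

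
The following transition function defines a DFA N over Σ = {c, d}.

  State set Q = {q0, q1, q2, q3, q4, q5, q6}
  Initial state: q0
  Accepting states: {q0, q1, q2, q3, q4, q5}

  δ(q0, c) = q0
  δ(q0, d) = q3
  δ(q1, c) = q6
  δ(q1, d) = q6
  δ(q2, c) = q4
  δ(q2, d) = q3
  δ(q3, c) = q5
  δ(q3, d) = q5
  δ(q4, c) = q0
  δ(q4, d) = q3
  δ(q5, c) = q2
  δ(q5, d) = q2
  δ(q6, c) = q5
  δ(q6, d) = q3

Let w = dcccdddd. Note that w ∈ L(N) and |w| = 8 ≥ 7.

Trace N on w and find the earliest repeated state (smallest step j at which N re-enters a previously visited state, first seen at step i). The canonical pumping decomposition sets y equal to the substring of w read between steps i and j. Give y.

cccd

Run of N on w = d c c c d d d d:
  step 0: q0  (start)
  step 1: q3  (read d: q0→q3)
  step 2: q5  (read c: q3→q5)
  step 3: q2  (read c: q5→q2)
  step 4: q4  (read c: q2→q4)
  step 5: q3  (read d: q4→q3)   ← first repeat (q3 seen earlier)
  step 6: q5  (read d: q3→q5)
  step 7: q2  (read d: q5→q2)
  step 8: q3  (read d: q2→q3)

So i = 1, j = 5, giving x = w[0:1] = d, y = w[1:5] = cccd, z = w[5:8] = ddd.
Check: |xy| = 5 ≤ 7 and |y| = 4 ≥ 1. Reading y takes N from q3 back to q3, so every xyⁱz is accepted.
With |Q| = 7, pigeonhole forces a state repeat no later than step 7; the substring read between the first and second visits to that state can be pumped.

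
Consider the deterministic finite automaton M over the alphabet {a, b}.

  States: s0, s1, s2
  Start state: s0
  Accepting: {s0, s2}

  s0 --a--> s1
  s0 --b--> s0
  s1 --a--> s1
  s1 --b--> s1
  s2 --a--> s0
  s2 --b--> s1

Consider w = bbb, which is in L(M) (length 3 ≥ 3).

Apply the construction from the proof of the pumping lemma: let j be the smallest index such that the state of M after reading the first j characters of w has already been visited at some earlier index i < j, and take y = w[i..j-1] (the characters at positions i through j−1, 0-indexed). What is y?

State sequence: s0 -b-> s0 -b-> s0 -b-> s0
First repeat at step 1: s0 was already visited.

So i = 0, j = 1, giving x = w[0:0] = ε, y = w[0:1] = b, z = w[1:3] = bb.
Check: |xy| = 1 ≤ 3 and |y| = 1 ≥ 1. Reading y takes M from s0 back to s0, so every xyⁱz is accepted.

b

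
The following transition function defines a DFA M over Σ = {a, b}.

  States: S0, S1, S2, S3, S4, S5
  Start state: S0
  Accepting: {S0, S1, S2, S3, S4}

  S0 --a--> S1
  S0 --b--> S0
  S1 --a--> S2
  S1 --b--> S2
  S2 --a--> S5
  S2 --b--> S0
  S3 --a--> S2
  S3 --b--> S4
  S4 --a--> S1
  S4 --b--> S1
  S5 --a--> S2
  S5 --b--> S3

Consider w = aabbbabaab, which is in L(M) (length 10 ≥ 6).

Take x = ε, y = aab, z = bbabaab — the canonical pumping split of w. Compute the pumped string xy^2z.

xy^2z = ε·aab·aab·bbabaab = aabaabbbabaab.
Reading y = aab takes M from S0 back to S0, so after x·y·y the machine is still in S0, and z then leads to the accepting state S0. Hence aabaabbbabaab ∈ L(M).

aabaabbbabaab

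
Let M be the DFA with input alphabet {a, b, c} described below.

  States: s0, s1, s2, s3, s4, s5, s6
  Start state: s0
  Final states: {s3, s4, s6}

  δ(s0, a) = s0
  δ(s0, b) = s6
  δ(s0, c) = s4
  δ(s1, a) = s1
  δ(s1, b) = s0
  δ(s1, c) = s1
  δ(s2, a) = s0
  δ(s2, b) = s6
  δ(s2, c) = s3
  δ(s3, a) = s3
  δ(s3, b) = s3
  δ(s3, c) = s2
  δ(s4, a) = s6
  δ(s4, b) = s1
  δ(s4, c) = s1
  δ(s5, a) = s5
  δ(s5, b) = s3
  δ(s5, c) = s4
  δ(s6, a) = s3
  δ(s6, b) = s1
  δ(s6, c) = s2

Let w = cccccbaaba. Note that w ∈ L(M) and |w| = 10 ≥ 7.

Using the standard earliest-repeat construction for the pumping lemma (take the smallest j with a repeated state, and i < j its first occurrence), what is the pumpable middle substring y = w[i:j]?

c

State sequence: s0 -c-> s4 -c-> s1 -c-> s1 -c-> s1 -c-> s1 -b-> s0 -a-> s0 -a-> s0 -b-> s6 -a-> s3
First repeat at step 3: s1 was already visited.

So i = 2, j = 3, giving x = w[0:2] = cc, y = w[2:3] = c, z = w[3:10] = ccbaaba.
Check: |xy| = 3 ≤ 7 and |y| = 1 ≥ 1. Reading y takes M from s1 back to s1, so every xyⁱz is accepted.
The DFA has 7 states, so the proof of the pumping lemma guarantees a repeated state among the first 7+1 visited; the segment between the two visits is the pumpable y.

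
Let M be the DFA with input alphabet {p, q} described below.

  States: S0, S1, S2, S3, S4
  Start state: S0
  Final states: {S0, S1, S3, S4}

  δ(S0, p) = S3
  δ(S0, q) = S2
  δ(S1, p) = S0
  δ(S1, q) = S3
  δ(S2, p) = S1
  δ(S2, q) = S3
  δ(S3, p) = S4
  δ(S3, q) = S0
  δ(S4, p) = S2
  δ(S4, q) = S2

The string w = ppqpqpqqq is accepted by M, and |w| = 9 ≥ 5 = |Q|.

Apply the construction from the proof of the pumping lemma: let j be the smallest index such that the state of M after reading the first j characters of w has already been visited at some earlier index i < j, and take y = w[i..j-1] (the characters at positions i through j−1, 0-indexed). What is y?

pqpq

State sequence: S0 -p-> S3 -p-> S4 -q-> S2 -p-> S1 -q-> S3 -p-> S4 -q-> S2 -q-> S3 -q-> S0
First repeat at step 5: S3 was already visited.

So i = 1, j = 5, giving x = w[0:1] = p, y = w[1:5] = pqpq, z = w[5:9] = pqqq.
Check: |xy| = 5 ≤ 5 and |y| = 4 ≥ 1. Reading y takes M from S3 back to S3, so every xyⁱz is accepted.
Since M has 5 states, any run of length ≥ 5 visits 5+1 states, so by pigeonhole some state repeats within the first 5 steps — that repeat gives the pumpable loop.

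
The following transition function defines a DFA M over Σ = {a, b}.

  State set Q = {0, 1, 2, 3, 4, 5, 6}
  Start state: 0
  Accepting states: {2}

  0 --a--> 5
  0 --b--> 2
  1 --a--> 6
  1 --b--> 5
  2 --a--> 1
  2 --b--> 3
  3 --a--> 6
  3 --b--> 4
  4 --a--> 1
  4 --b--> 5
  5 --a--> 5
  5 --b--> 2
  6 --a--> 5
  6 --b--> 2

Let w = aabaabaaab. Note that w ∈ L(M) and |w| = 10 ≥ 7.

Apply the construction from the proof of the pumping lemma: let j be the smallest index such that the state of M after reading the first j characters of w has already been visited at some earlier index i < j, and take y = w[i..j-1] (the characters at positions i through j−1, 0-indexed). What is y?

Run of M on w = a a b a a b a a a b:
  step 0: 0  (start)
  step 1: 5  (read a: 0→5)
  step 2: 5  (read a: 5→5)   ← first repeat (5 seen earlier)
  step 3: 2  (read b: 5→2)
  step 4: 1  (read a: 2→1)
  step 5: 6  (read a: 1→6)
  step 6: 2  (read b: 6→2)
  step 7: 1  (read a: 2→1)
  step 8: 6  (read a: 1→6)
  step 9: 5  (read a: 6→5)
  step 10: 2  (read b: 5→2)

So i = 1, j = 2, giving x = w[0:1] = a, y = w[1:2] = a, z = w[2:10] = baabaaab.
Check: |xy| = 2 ≤ 7 and |y| = 1 ≥ 1. Reading y takes M from 5 back to 5, so every xyⁱz is accepted.
With |Q| = 7, pigeonhole forces a state repeat no later than step 7; the substring read between the first and second visits to that state can be pumped.

a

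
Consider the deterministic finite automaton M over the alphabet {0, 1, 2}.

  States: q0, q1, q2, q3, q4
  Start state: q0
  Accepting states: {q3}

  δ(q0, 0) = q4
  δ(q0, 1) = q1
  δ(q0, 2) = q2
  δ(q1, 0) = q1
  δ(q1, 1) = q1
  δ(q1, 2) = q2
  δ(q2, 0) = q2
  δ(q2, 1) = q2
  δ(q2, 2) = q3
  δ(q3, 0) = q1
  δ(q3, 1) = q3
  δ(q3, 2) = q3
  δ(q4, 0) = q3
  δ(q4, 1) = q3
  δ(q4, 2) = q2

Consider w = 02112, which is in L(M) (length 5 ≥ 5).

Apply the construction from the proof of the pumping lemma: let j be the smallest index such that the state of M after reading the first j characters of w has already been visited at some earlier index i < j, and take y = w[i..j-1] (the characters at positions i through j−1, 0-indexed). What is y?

State sequence: q0 -0-> q4 -2-> q2 -1-> q2 -1-> q2 -2-> q3
First repeat at step 3: q2 was already visited.

So i = 2, j = 3, giving x = w[0:2] = 02, y = w[2:3] = 1, z = w[3:5] = 12.
Check: |xy| = 3 ≤ 5 and |y| = 1 ≥ 1. Reading y takes M from q2 back to q2, so every xyⁱz is accepted.

1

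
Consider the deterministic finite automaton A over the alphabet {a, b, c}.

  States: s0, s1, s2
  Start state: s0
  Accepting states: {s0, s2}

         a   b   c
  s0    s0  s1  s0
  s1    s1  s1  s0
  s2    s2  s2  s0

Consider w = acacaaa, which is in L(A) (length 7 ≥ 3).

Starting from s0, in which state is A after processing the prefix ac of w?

State sequence: s0 -a-> s0 -c-> s0

After reading 2 characters, A is in state s0.
(This kind of state-tracing is the core of the pumping-lemma construction: with 3 states, pigeonhole forces a repeat within the first 3 steps.)

s0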